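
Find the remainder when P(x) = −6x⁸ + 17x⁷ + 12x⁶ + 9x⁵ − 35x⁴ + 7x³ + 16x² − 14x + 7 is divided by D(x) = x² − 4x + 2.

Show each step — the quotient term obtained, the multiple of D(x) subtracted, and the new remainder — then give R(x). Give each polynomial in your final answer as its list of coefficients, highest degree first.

R = [3]

Step 1: lead(−6x⁸ + 17x⁷ + 12x⁶ + 9x⁵ − 35x⁴ + 7x³ + 16x² − 14x + 7) ÷ lead(D) = −6x⁸ ÷ x² = −6x⁶. Subtract (−6x⁶)·D = −6x⁸ + 24x⁷ − 12x⁶. Remainder: −7x⁷ + 24x⁶ + 9x⁵ − 35x⁴ + 7x³ + 16x² − 14x + 7.
Step 2: lead(−7x⁷ + 24x⁶ + 9x⁵ − 35x⁴ + 7x³ + 16x² − 14x + 7) ÷ lead(D) = −7x⁷ ÷ x² = −7x⁵. Subtract (−7x⁵)·D = −7x⁷ + 28x⁶ − 14x⁵. Remainder: −4x⁶ + 23x⁵ − 35x⁴ + 7x³ + 16x² − 14x + 7.
Step 3: lead(−4x⁶ + 23x⁵ − 35x⁴ + 7x³ + 16x² − 14x + 7) ÷ lead(D) = −4x⁶ ÷ x² = −4x⁴. Subtract (−4x⁴)·D = −4x⁶ + 16x⁵ − 8x⁴. Remainder: 7x⁵ − 27x⁴ + 7x³ + 16x² − 14x + 7.
Step 4: lead(7x⁵ − 27x⁴ + 7x³ + 16x² − 14x + 7) ÷ lead(D) = 7x⁵ ÷ x² = 7x³. Subtract (7x³)·D = 7x⁵ − 28x⁴ + 14x³. Remainder: x⁴ − 7x³ + 16x² − 14x + 7.
Step 5: lead(x⁴ − 7x³ + 16x² − 14x + 7) ÷ lead(D) = x⁴ ÷ x² = x². Subtract (x²)·D = x⁴ − 4x³ + 2x². Remainder: −3x³ + 14x² − 14x + 7.
Step 6: lead(−3x³ + 14x² − 14x + 7) ÷ lead(D) = −3x³ ÷ x² = −3x. Subtract (−3x)·D = −3x³ + 12x² − 6x. Remainder: 2x² − 8x + 7.
Step 7: lead(2x² − 8x + 7) ÷ lead(D) = 2x² ÷ x² = 2. Subtract (2)·D = 2x² − 8x + 4. Remainder: 3.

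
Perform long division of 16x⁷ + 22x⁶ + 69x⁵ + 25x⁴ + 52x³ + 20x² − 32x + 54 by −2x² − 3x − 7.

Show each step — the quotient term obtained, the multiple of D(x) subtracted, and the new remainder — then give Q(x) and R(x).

Q(x) = −8x⁵ + x⁴ − 8x³ − 4x² + 8x − 8; R(x) = −2

Step 1: lead(16x⁷ + 22x⁶ + 69x⁵ + 25x⁴ + 52x³ + 20x² − 32x + 54) ÷ lead(D) = 16x⁷ ÷ −2x² = −8x⁵. Subtract (−8x⁵)·D = 16x⁷ + 24x⁶ + 56x⁵. Remainder: −2x⁶ + 13x⁵ + 25x⁴ + 52x³ + 20x² − 32x + 54.
Step 2: lead(−2x⁶ + 13x⁵ + 25x⁴ + 52x³ + 20x² − 32x + 54) ÷ lead(D) = −2x⁶ ÷ −2x² = x⁴. Subtract (x⁴)·D = −2x⁶ − 3x⁵ − 7x⁴. Remainder: 16x⁵ + 32x⁴ + 52x³ + 20x² − 32x + 54.
Step 3: lead(16x⁵ + 32x⁴ + 52x³ + 20x² − 32x + 54) ÷ lead(D) = 16x⁵ ÷ −2x² = −8x³. Subtract (−8x³)·D = 16x⁵ + 24x⁴ + 56x³. Remainder: 8x⁴ − 4x³ + 20x² − 32x + 54.
Step 4: lead(8x⁴ − 4x³ + 20x² − 32x + 54) ÷ lead(D) = 8x⁴ ÷ −2x² = −4x². Subtract (−4x²)·D = 8x⁴ + 12x³ + 28x². Remainder: −16x³ − 8x² − 32x + 54.
Step 5: lead(−16x³ − 8x² − 32x + 54) ÷ lead(D) = −16x³ ÷ −2x² = 8x. Subtract (8x)·D = −16x³ − 24x² − 56x. Remainder: 16x² + 24x + 54.
Step 6: lead(16x² + 24x + 54) ÷ lead(D) = 16x² ÷ −2x² = −8. Subtract (−8)·D = 16x² + 24x + 56. Remainder: −2.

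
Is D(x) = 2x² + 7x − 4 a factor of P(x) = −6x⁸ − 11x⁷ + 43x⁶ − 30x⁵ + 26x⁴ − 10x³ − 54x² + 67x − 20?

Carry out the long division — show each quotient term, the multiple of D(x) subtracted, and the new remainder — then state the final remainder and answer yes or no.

R(x) = 0, so D(x) is a factor of P(x). yes

Step 1: lead(−6x⁸ − 11x⁷ + 43x⁶ − 30x⁵ + 26x⁴ − 10x³ − 54x² + 67x − 20) ÷ lead(D) = −6x⁸ ÷ 2x² = −3x⁶. Subtract (−3x⁶)·D = −6x⁸ − 21x⁷ + 12x⁶. Remainder: 10x⁷ + 31x⁶ − 30x⁵ + 26x⁴ − 10x³ − 54x² + 67x − 20.
Step 2: lead(10x⁷ + 31x⁶ − 30x⁵ + 26x⁴ − 10x³ − 54x² + 67x − 20) ÷ lead(D) = 10x⁷ ÷ 2x² = 5x⁵. Subtract (5x⁵)·D = 10x⁷ + 35x⁶ − 20x⁵. Remainder: −4x⁶ − 10x⁵ + 26x⁴ − 10x³ − 54x² + 67x − 20.
Step 3: lead(−4x⁶ − 10x⁵ + 26x⁴ − 10x³ − 54x² + 67x − 20) ÷ lead(D) = −4x⁶ ÷ 2x² = −2x⁴. Subtract (−2x⁴)·D = −4x⁶ − 14x⁵ + 8x⁴. Remainder: 4x⁵ + 18x⁴ − 10x³ − 54x² + 67x − 20.
Step 4: lead(4x⁵ + 18x⁴ − 10x³ − 54x² + 67x − 20) ÷ lead(D) = 4x⁵ ÷ 2x² = 2x³. Subtract (2x³)·D = 4x⁵ + 14x⁴ − 8x³. Remainder: 4x⁴ − 2x³ − 54x² + 67x − 20.
Step 5: lead(4x⁴ − 2x³ − 54x² + 67x − 20) ÷ lead(D) = 4x⁴ ÷ 2x² = 2x². Subtract (2x²)·D = 4x⁴ + 14x³ − 8x². Remainder: −16x³ − 46x² + 67x − 20.
Step 6: lead(−16x³ − 46x² + 67x − 20) ÷ lead(D) = −16x³ ÷ 2x² = −8x. Subtract (−8x)·D = −16x³ − 56x² + 32x. Remainder: 10x² + 35x − 20.
Step 7: lead(10x² + 35x − 20) ÷ lead(D) = 10x² ÷ 2x² = 5. Subtract (5)·D = 10x² + 35x − 20. Remainder: 0.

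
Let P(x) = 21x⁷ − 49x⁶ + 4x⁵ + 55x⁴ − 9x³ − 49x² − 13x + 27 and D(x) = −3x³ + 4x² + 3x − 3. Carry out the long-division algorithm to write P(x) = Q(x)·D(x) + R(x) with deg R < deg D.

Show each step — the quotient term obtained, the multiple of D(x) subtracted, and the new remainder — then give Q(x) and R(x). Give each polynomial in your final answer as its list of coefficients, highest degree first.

Q = [-7, 7, 1, -3, -7]; R = [-9, -1, 6]

Step 1: lead(21x⁷ − 49x⁶ + 4x⁵ + 55x⁴ − 9x³ − 49x² − 13x + 27) ÷ lead(D) = 21x⁷ ÷ −3x³ = −7x⁴. Subtract (−7x⁴)·D = 21x⁷ − 28x⁶ − 21x⁵ + 21x⁴. Remainder: −21x⁶ + 25x⁵ + 34x⁴ − 9x³ − 49x² − 13x + 27.
Step 2: lead(−21x⁶ + 25x⁵ + 34x⁴ − 9x³ − 49x² − 13x + 27) ÷ lead(D) = −21x⁶ ÷ −3x³ = 7x³. Subtract (7x³)·D = −21x⁶ + 28x⁵ + 21x⁴ − 21x³. Remainder: −3x⁵ + 13x⁴ + 12x³ − 49x² − 13x + 27.
Step 3: lead(−3x⁵ + 13x⁴ + 12x³ − 49x² − 13x + 27) ÷ lead(D) = −3x⁵ ÷ −3x³ = x². Subtract (x²)·D = −3x⁵ + 4x⁴ + 3x³ − 3x². Remainder: 9x⁴ + 9x³ − 46x² − 13x + 27.
Step 4: lead(9x⁴ + 9x³ − 46x² − 13x + 27) ÷ lead(D) = 9x⁴ ÷ −3x³ = −3x. Subtract (−3x)·D = 9x⁴ − 12x³ − 9x² + 9x. Remainder: 21x³ − 37x² − 22x + 27.
Step 5: lead(21x³ − 37x² − 22x + 27) ÷ lead(D) = 21x³ ÷ −3x³ = −7. Subtract (−7)·D = 21x³ − 28x² − 21x + 21. Remainder: −9x² − x + 6.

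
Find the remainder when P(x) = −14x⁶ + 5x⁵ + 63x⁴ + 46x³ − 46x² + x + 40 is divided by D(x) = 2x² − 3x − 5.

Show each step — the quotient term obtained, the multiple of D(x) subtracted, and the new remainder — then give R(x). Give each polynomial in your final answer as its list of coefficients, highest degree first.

Step 1: lead(−14x⁶ + 5x⁵ + 63x⁴ + 46x³ − 46x² + x + 40) ÷ lead(D) = −14x⁶ ÷ 2x² = −7x⁴. Subtract (−7x⁴)·D = −14x⁶ + 21x⁵ + 35x⁴. Remainder: −16x⁵ + 28x⁴ + 46x³ − 46x² + x + 40.
Step 2: lead(−16x⁵ + 28x⁴ + 46x³ − 46x² + x + 40) ÷ lead(D) = −16x⁵ ÷ 2x² = −8x³. Subtract (−8x³)·D = −16x⁵ + 24x⁴ + 40x³. Remainder: 4x⁴ + 6x³ − 46x² + x + 40.
Step 3: lead(4x⁴ + 6x³ − 46x² + x + 40) ÷ lead(D) = 4x⁴ ÷ 2x² = 2x². Subtract (2x²)·D = 4x⁴ − 6x³ − 10x². Remainder: 12x³ − 36x² + x + 40.
Step 4: lead(12x³ − 36x² + x + 40) ÷ lead(D) = 12x³ ÷ 2x² = 6x. Subtract (6x)·D = 12x³ − 18x² − 30x. Remainder: −18x² + 31x + 40.
Step 5: lead(−18x² + 31x + 40) ÷ lead(D) = −18x² ÷ 2x² = −9. Subtract (−9)·D = −18x² + 27x + 45. Remainder: 4x − 5.

R = [4, -5]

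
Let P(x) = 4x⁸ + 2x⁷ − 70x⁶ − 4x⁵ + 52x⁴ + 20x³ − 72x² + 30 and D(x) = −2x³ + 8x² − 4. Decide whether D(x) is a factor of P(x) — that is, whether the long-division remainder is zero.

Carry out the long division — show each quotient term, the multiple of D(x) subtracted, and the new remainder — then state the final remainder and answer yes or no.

Step 1: lead(4x⁸ + 2x⁷ − 70x⁶ − 4x⁵ + 52x⁴ + 20x³ − 72x² + 30) ÷ lead(D) = 4x⁸ ÷ −2x³ = −2x⁵. Subtract (−2x⁵)·D = 4x⁸ − 16x⁷ + 8x⁵. Remainder: 18x⁷ − 70x⁶ − 12x⁵ + 52x⁴ + 20x³ − 72x² + 30.
Step 2: lead(18x⁷ − 70x⁶ − 12x⁵ + 52x⁴ + 20x³ − 72x² + 30) ÷ lead(D) = 18x⁷ ÷ −2x³ = −9x⁴. Subtract (−9x⁴)·D = 18x⁷ − 72x⁶ + 36x⁴. Remainder: 2x⁶ − 12x⁵ + 16x⁴ + 20x³ − 72x² + 30.
Step 3: lead(2x⁶ − 12x⁵ + 16x⁴ + 20x³ − 72x² + 30) ÷ lead(D) = 2x⁶ ÷ −2x³ = −x³. Subtract (−x³)·D = 2x⁶ − 8x⁵ + 4x³. Remainder: −4x⁵ + 16x⁴ + 16x³ − 72x² + 30.
Step 4: lead(−4x⁵ + 16x⁴ + 16x³ − 72x² + 30) ÷ lead(D) = −4x⁵ ÷ −2x³ = 2x². Subtract (2x²)·D = −4x⁵ + 16x⁴ − 8x². Remainder: 16x³ − 64x² + 30.
Step 5: lead(16x³ − 64x² + 30) ÷ lead(D) = 16x³ ÷ −2x³ = −8. Subtract (−8)·D = 16x³ − 64x² + 32. Remainder: −2.

R(x) = −2, so D(x) is not a factor of P(x). no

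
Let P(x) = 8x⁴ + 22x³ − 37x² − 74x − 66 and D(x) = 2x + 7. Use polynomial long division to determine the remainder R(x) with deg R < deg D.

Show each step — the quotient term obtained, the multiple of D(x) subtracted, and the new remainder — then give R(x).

R(x) = −3

Step 1: lead(8x⁴ + 22x³ − 37x² − 74x − 66) ÷ lead(D) = 8x⁴ ÷ 2x = 4x³. Subtract (4x³)·D = 8x⁴ + 28x³. Remainder: −6x³ − 37x² − 74x − 66.
Step 2: lead(−6x³ − 37x² − 74x − 66) ÷ lead(D) = −6x³ ÷ 2x = −3x². Subtract (−3x²)·D = −6x³ − 21x². Remainder: −16x² − 74x − 66.
Step 3: lead(−16x² − 74x − 66) ÷ lead(D) = −16x² ÷ 2x = −8x. Subtract (−8x)·D = −16x² − 56x. Remainder: −18x − 66.
Step 4: lead(−18x − 66) ÷ lead(D) = −18x ÷ 2x = −9. Subtract (−9)·D = −18x − 63. Remainder: −3.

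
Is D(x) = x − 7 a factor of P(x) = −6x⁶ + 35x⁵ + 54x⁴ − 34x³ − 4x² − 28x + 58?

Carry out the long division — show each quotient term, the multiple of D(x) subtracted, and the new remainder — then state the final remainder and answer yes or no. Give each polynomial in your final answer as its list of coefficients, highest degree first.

R = [9], so D(x) is not a factor of P(x). no

Step 1: lead(−6x⁶ + 35x⁵ + 54x⁴ − 34x³ − 4x² − 28x + 58) ÷ lead(D) = −6x⁶ ÷ x = −6x⁵. Subtract (−6x⁵)·D = −6x⁶ + 42x⁵. Remainder: −7x⁵ + 54x⁴ − 34x³ − 4x² − 28x + 58.
Step 2: lead(−7x⁵ + 54x⁴ − 34x³ − 4x² − 28x + 58) ÷ lead(D) = −7x⁵ ÷ x = −7x⁴. Subtract (−7x⁴)·D = −7x⁵ + 49x⁴. Remainder: 5x⁴ − 34x³ − 4x² − 28x + 58.
Step 3: lead(5x⁴ − 34x³ − 4x² − 28x + 58) ÷ lead(D) = 5x⁴ ÷ x = 5x³. Subtract (5x³)·D = 5x⁴ − 35x³. Remainder: x³ − 4x² − 28x + 58.
Step 4: lead(x³ − 4x² − 28x + 58) ÷ lead(D) = x³ ÷ x = x². Subtract (x²)·D = x³ − 7x². Remainder: 3x² − 28x + 58.
Step 5: lead(3x² − 28x + 58) ÷ lead(D) = 3x² ÷ x = 3x. Subtract (3x)·D = 3x² − 21x. Remainder: −7x + 58.
Step 6: lead(−7x + 58) ÷ lead(D) = −7x ÷ x = −7. Subtract (−7)·D = −7x + 49. Remainder: 9.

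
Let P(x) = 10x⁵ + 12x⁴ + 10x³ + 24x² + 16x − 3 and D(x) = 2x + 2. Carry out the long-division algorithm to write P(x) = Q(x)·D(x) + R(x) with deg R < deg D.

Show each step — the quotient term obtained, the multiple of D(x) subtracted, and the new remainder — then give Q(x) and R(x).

Q(x) = 5x⁴ + x³ + 4x² + 8x; R(x) = −3

Step 1: lead(10x⁵ + 12x⁴ + 10x³ + 24x² + 16x − 3) ÷ lead(D) = 10x⁵ ÷ 2x = 5x⁴. Subtract (5x⁴)·D = 10x⁵ + 10x⁴. Remainder: 2x⁴ + 10x³ + 24x² + 16x − 3.
Step 2: lead(2x⁴ + 10x³ + 24x² + 16x − 3) ÷ lead(D) = 2x⁴ ÷ 2x = x³. Subtract (x³)·D = 2x⁴ + 2x³. Remainder: 8x³ + 24x² + 16x − 3.
Step 3: lead(8x³ + 24x² + 16x − 3) ÷ lead(D) = 8x³ ÷ 2x = 4x². Subtract (4x²)·D = 8x³ + 8x². Remainder: 16x² + 16x − 3.
Step 4: lead(16x² + 16x − 3) ÷ lead(D) = 16x² ÷ 2x = 8x. Subtract (8x)·D = 16x² + 16x. Remainder: −3.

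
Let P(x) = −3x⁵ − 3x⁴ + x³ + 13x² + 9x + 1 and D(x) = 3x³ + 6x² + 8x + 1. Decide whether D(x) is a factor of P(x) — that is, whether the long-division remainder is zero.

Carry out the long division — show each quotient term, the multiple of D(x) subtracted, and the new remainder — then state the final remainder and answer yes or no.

Step 1: lead(−3x⁵ − 3x⁴ + x³ + 13x² + 9x + 1) ÷ lead(D) = −3x⁵ ÷ 3x³ = −x². Subtract (−x²)·D = −3x⁵ − 6x⁴ − 8x³ − x². Remainder: 3x⁴ + 9x³ + 14x² + 9x + 1.
Step 2: lead(3x⁴ + 9x³ + 14x² + 9x + 1) ÷ lead(D) = 3x⁴ ÷ 3x³ = x. Subtract (x)·D = 3x⁴ + 6x³ + 8x² + x. Remainder: 3x³ + 6x² + 8x + 1.
Step 3: lead(3x³ + 6x² + 8x + 1) ÷ lead(D) = 3x³ ÷ 3x³ = 1. Subtract (1)·D = 3x³ + 6x² + 8x + 1. Remainder: 0.

R(x) = 0, so D(x) is a factor of P(x). yes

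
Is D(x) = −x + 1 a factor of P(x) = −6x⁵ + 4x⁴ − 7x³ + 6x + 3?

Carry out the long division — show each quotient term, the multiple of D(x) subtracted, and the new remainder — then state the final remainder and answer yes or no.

R(x) = 0, so D(x) is a factor of P(x). yes

Step 1: lead(−6x⁵ + 4x⁴ − 7x³ + 6x + 3) ÷ lead(D) = −6x⁵ ÷ −x = 6x⁴. Subtract (6x⁴)·D = −6x⁵ + 6x⁴. Remainder: −2x⁴ − 7x³ + 6x + 3.
Step 2: lead(−2x⁴ − 7x³ + 6x + 3) ÷ lead(D) = −2x⁴ ÷ −x = 2x³. Subtract (2x³)·D = −2x⁴ + 2x³. Remainder: −9x³ + 6x + 3.
Step 3: lead(−9x³ + 6x + 3) ÷ lead(D) = −9x³ ÷ −x = 9x². Subtract (9x²)·D = −9x³ + 9x². Remainder: −9x² + 6x + 3.
Step 4: lead(−9x² + 6x + 3) ÷ lead(D) = −9x² ÷ −x = 9x. Subtract (9x)·D = −9x² + 9x. Remainder: −3x + 3.
Step 5: lead(−3x + 3) ÷ lead(D) = −3x ÷ −x = 3. Subtract (3)·D = −3x + 3. Remainder: 0.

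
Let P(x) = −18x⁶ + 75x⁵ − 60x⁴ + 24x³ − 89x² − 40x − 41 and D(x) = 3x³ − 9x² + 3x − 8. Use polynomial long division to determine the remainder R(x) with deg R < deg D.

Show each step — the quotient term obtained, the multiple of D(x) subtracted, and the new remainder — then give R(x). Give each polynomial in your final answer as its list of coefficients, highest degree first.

R = [-2, 7]

Step 1: lead(−18x⁶ + 75x⁵ − 60x⁴ + 24x³ − 89x² − 40x − 41) ÷ lead(D) = −18x⁶ ÷ 3x³ = −6x³. Subtract (−6x³)·D = −18x⁶ + 54x⁵ − 18x⁴ + 48x³. Remainder: 21x⁵ − 42x⁴ − 24x³ − 89x² − 40x − 41.
Step 2: lead(21x⁵ − 42x⁴ − 24x³ − 89x² − 40x − 41) ÷ lead(D) = 21x⁵ ÷ 3x³ = 7x². Subtract (7x²)·D = 21x⁵ − 63x⁴ + 21x³ − 56x². Remainder: 21x⁴ − 45x³ − 33x² − 40x − 41.
Step 3: lead(21x⁴ − 45x³ − 33x² − 40x − 41) ÷ lead(D) = 21x⁴ ÷ 3x³ = 7x. Subtract (7x)·D = 21x⁴ − 63x³ + 21x² − 56x. Remainder: 18x³ − 54x² + 16x − 41.
Step 4: lead(18x³ − 54x² + 16x − 41) ÷ lead(D) = 18x³ ÷ 3x³ = 6. Subtract (6)·D = 18x³ − 54x² + 18x − 48. Remainder: −2x + 7.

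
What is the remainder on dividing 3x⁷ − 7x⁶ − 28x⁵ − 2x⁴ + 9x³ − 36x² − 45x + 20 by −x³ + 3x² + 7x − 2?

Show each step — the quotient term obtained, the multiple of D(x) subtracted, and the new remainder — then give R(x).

R(x) = 8x² − 2x + 6

Step 1: lead(3x⁷ − 7x⁶ − 28x⁵ − 2x⁴ + 9x³ − 36x² − 45x + 20) ÷ lead(D) = 3x⁷ ÷ −x³ = −3x⁴. Subtract (−3x⁴)·D = 3x⁷ − 9x⁶ − 21x⁵ + 6x⁴. Remainder: 2x⁶ − 7x⁵ − 8x⁴ + 9x³ − 36x² − 45x + 20.
Step 2: lead(2x⁶ − 7x⁵ − 8x⁴ + 9x³ − 36x² − 45x + 20) ÷ lead(D) = 2x⁶ ÷ −x³ = −2x³. Subtract (−2x³)·D = 2x⁶ − 6x⁵ − 14x⁴ + 4x³. Remainder: −x⁵ + 6x⁴ + 5x³ − 36x² − 45x + 20.
Step 3: lead(−x⁵ + 6x⁴ + 5x³ − 36x² − 45x + 20) ÷ lead(D) = −x⁵ ÷ −x³ = x². Subtract (x²)·D = −x⁵ + 3x⁴ + 7x³ − 2x². Remainder: 3x⁴ − 2x³ − 34x² − 45x + 20.
Step 4: lead(3x⁴ − 2x³ − 34x² − 45x + 20) ÷ lead(D) = 3x⁴ ÷ −x³ = −3x. Subtract (−3x)·D = 3x⁴ − 9x³ − 21x² + 6x. Remainder: 7x³ − 13x² − 51x + 20.
Step 5: lead(7x³ − 13x² − 51x + 20) ÷ lead(D) = 7x³ ÷ −x³ = −7. Subtract (−7)·D = 7x³ − 21x² − 49x + 14. Remainder: 8x² − 2x + 6.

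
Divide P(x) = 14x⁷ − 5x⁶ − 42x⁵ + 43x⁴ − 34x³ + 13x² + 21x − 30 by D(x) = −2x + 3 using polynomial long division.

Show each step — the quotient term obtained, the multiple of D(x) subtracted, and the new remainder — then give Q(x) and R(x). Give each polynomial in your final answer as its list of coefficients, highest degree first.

Step 1: lead(14x⁷ − 5x⁶ − 42x⁵ + 43x⁴ − 34x³ + 13x² + 21x − 30) ÷ lead(D) = 14x⁷ ÷ −2x = −7x⁶. Subtract (−7x⁶)·D = 14x⁷ − 21x⁶. Remainder: 16x⁶ − 42x⁵ + 43x⁴ − 34x³ + 13x² + 21x − 30.
Step 2: lead(16x⁶ − 42x⁵ + 43x⁴ − 34x³ + 13x² + 21x − 30) ÷ lead(D) = 16x⁶ ÷ −2x = −8x⁵. Subtract (−8x⁵)·D = 16x⁶ − 24x⁵. Remainder: −18x⁵ + 43x⁴ − 34x³ + 13x² + 21x − 30.
Step 3: lead(−18x⁵ + 43x⁴ − 34x³ + 13x² + 21x − 30) ÷ lead(D) = −18x⁵ ÷ −2x = 9x⁴. Subtract (9x⁴)·D = −18x⁵ + 27x⁴. Remainder: 16x⁴ − 34x³ + 13x² + 21x − 30.
Step 4: lead(16x⁴ − 34x³ + 13x² + 21x − 30) ÷ lead(D) = 16x⁴ ÷ −2x = −8x³. Subtract (−8x³)·D = 16x⁴ − 24x³. Remainder: −10x³ + 13x² + 21x − 30.
Step 5: lead(−10x³ + 13x² + 21x − 30) ÷ lead(D) = −10x³ ÷ −2x = 5x². Subtract (5x²)·D = −10x³ + 15x². Remainder: −2x² + 21x − 30.
Step 6: lead(−2x² + 21x − 30) ÷ lead(D) = −2x² ÷ −2x = x. Subtract (x)·D = −2x² + 3x. Remainder: 18x − 30.
Step 7: lead(18x − 30) ÷ lead(D) = 18x ÷ −2x = −9. Subtract (−9)·D = 18x − 27. Remainder: −3.

Q = [-7, -8, 9, -8, 5, 1, -9]; R = [-3]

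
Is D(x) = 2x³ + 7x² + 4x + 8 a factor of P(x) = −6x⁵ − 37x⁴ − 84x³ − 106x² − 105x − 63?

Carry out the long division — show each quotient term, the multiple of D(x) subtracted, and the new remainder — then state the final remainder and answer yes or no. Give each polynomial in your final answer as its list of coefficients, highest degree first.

R = [6, -9, 1], so D(x) is not a factor of P(x). no

Step 1: lead(−6x⁵ − 37x⁴ − 84x³ − 106x² − 105x − 63) ÷ lead(D) = −6x⁵ ÷ 2x³ = −3x². Subtract (−3x²)·D = −6x⁵ − 21x⁴ − 12x³ − 24x². Remainder: −16x⁴ − 72x³ − 82x² − 105x − 63.
Step 2: lead(−16x⁴ − 72x³ − 82x² − 105x − 63) ÷ lead(D) = −16x⁴ ÷ 2x³ = −8x. Subtract (−8x)·D = −16x⁴ − 56x³ − 32x² − 64x. Remainder: −16x³ − 50x² − 41x − 63.
Step 3: lead(−16x³ − 50x² − 41x − 63) ÷ lead(D) = −16x³ ÷ 2x³ = −8. Subtract (−8)·D = −16x³ − 56x² − 32x − 64. Remainder: 6x² − 9x + 1.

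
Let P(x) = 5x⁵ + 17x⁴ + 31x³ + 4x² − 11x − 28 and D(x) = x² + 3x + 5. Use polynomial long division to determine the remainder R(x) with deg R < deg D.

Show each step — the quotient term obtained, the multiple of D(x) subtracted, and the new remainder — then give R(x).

Step 1: lead(5x⁵ + 17x⁴ + 31x³ + 4x² − 11x − 28) ÷ lead(D) = 5x⁵ ÷ x² = 5x³. Subtract (5x³)·D = 5x⁵ + 15x⁴ + 25x³. Remainder: 2x⁴ + 6x³ + 4x² − 11x − 28.
Step 2: lead(2x⁴ + 6x³ + 4x² − 11x − 28) ÷ lead(D) = 2x⁴ ÷ x² = 2x². Subtract (2x²)·D = 2x⁴ + 6x³ + 10x². Remainder: −6x² − 11x − 28.
Step 3: lead(−6x² − 11x − 28) ÷ lead(D) = −6x² ÷ x² = −6. Subtract (−6)·D = −6x² − 18x − 30. Remainder: 7x + 2.

R(x) = 7x + 2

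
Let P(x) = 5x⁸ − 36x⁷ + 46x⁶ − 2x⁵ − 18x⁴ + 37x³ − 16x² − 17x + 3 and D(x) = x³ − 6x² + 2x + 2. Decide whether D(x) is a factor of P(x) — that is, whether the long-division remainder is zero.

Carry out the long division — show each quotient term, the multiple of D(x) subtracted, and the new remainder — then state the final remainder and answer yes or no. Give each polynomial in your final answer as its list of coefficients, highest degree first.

R = [2, -7, 1], so D(x) is not a factor of P(x). no

Step 1: lead(5x⁸ − 36x⁷ + 46x⁶ − 2x⁵ − 18x⁴ + 37x³ − 16x² − 17x + 3) ÷ lead(D) = 5x⁸ ÷ x³ = 5x⁵. Subtract (5x⁵)·D = 5x⁸ − 30x⁷ + 10x⁶ + 10x⁵. Remainder: −6x⁷ + 36x⁶ − 12x⁵ − 18x⁴ + 37x³ − 16x² − 17x + 3.
Step 2: lead(−6x⁷ + 36x⁶ − 12x⁵ − 18x⁴ + 37x³ − 16x² − 17x + 3) ÷ lead(D) = −6x⁷ ÷ x³ = −6x⁴. Subtract (−6x⁴)·D = −6x⁷ + 36x⁶ − 12x⁵ − 12x⁴. Remainder: −6x⁴ + 37x³ − 16x² − 17x + 3.
Step 3: lead(−6x⁴ + 37x³ − 16x² − 17x + 3) ÷ lead(D) = −6x⁴ ÷ x³ = −6x. Subtract (−6x)·D = −6x⁴ + 36x³ − 12x² − 12x. Remainder: x³ − 4x² − 5x + 3.
Step 4: lead(x³ − 4x² − 5x + 3) ÷ lead(D) = x³ ÷ x³ = 1. Subtract (1)·D = x³ − 6x² + 2x + 2. Remainder: 2x² − 7x + 1.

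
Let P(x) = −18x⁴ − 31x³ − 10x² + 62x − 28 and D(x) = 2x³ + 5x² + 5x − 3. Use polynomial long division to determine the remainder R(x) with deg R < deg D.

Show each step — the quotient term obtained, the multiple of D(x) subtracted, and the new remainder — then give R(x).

Step 1: lead(−18x⁴ − 31x³ − 10x² + 62x − 28) ÷ lead(D) = −18x⁴ ÷ 2x³ = −9x. Subtract (−9x)·D = −18x⁴ − 45x³ − 45x² + 27x. Remainder: 14x³ + 35x² + 35x − 28.
Step 2: lead(14x³ + 35x² + 35x − 28) ÷ lead(D) = 14x³ ÷ 2x³ = 7. Subtract (7)·D = 14x³ + 35x² + 35x − 21. Remainder: −7.

R(x) = −7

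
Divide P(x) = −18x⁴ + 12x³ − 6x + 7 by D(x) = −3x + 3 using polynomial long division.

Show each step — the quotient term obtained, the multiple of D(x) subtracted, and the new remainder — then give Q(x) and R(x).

Q(x) = 6x³ + 2x² + 2x + 4; R(x) = −5

Step 1: lead(−18x⁴ + 12x³ − 6x + 7) ÷ lead(D) = −18x⁴ ÷ −3x = 6x³. Subtract (6x³)·D = −18x⁴ + 18x³. Remainder: −6x³ − 6x + 7.
Step 2: lead(−6x³ − 6x + 7) ÷ lead(D) = −6x³ ÷ −3x = 2x². Subtract (2x²)·D = −6x³ + 6x². Remainder: −6x² − 6x + 7.
Step 3: lead(−6x² − 6x + 7) ÷ lead(D) = −6x² ÷ −3x = 2x. Subtract (2x)·D = −6x² + 6x. Remainder: −12x + 7.
Step 4: lead(−12x + 7) ÷ lead(D) = −12x ÷ −3x = 4. Subtract (4)·D = −12x + 12. Remainder: −5.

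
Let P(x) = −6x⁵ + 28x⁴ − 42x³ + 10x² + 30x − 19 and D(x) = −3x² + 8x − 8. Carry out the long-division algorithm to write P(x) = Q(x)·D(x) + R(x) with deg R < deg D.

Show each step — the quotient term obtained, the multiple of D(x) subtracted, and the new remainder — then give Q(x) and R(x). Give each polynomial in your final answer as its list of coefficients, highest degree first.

Q = [2, -4, -2, 2]; R = [-2, -3]

Step 1: lead(−6x⁵ + 28x⁴ − 42x³ + 10x² + 30x − 19) ÷ lead(D) = −6x⁵ ÷ −3x² = 2x³. Subtract (2x³)·D = −6x⁵ + 16x⁴ − 16x³. Remainder: 12x⁴ − 26x³ + 10x² + 30x − 19.
Step 2: lead(12x⁴ − 26x³ + 10x² + 30x − 19) ÷ lead(D) = 12x⁴ ÷ −3x² = −4x². Subtract (−4x²)·D = 12x⁴ − 32x³ + 32x². Remainder: 6x³ − 22x² + 30x − 19.
Step 3: lead(6x³ − 22x² + 30x − 19) ÷ lead(D) = 6x³ ÷ −3x² = −2x. Subtract (−2x)·D = 6x³ − 16x² + 16x. Remainder: −6x² + 14x − 19.
Step 4: lead(−6x² + 14x − 19) ÷ lead(D) = −6x² ÷ −3x² = 2. Subtract (2)·D = −6x² + 16x − 16. Remainder: −2x − 3.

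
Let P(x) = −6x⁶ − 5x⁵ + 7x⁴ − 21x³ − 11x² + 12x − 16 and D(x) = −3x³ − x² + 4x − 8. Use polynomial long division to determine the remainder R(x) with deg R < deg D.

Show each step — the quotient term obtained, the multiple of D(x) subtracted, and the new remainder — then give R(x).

Step 1: lead(−6x⁶ − 5x⁵ + 7x⁴ − 21x³ − 11x² + 12x − 16) ÷ lead(D) = −6x⁶ ÷ −3x³ = 2x³. Subtract (2x³)·D = −6x⁶ − 2x⁵ + 8x⁴ − 16x³. Remainder: −3x⁵ − x⁴ − 5x³ − 11x² + 12x − 16.
Step 2: lead(−3x⁵ − x⁴ − 5x³ − 11x² + 12x − 16) ÷ lead(D) = −3x⁵ ÷ −3x³ = x². Subtract (x²)·D = −3x⁵ − x⁴ + 4x³ − 8x². Remainder: −9x³ − 3x² + 12x − 16.
Step 3: lead(−9x³ − 3x² + 12x − 16) ÷ lead(D) = −9x³ ÷ −3x³ = 3. Subtract (3)·D = −9x³ − 3x² + 12x − 24. Remainder: 8.

R(x) = 8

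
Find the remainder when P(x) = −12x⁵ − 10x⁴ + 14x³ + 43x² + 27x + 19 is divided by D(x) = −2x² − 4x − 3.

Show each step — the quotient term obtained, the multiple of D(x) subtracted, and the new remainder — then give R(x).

R(x) = −7x − 2

Step 1: lead(−12x⁵ − 10x⁴ + 14x³ + 43x² + 27x + 19) ÷ lead(D) = −12x⁵ ÷ −2x² = 6x³. Subtract (6x³)·D = −12x⁵ − 24x⁴ − 18x³. Remainder: 14x⁴ + 32x³ + 43x² + 27x + 19.
Step 2: lead(14x⁴ + 32x³ + 43x² + 27x + 19) ÷ lead(D) = 14x⁴ ÷ −2x² = −7x². Subtract (−7x²)·D = 14x⁴ + 28x³ + 21x². Remainder: 4x³ + 22x² + 27x + 19.
Step 3: lead(4x³ + 22x² + 27x + 19) ÷ lead(D) = 4x³ ÷ −2x² = −2x. Subtract (−2x)·D = 4x³ + 8x² + 6x. Remainder: 14x² + 21x + 19.
Step 4: lead(14x² + 21x + 19) ÷ lead(D) = 14x² ÷ −2x² = −7. Subtract (−7)·D = 14x² + 28x + 21. Remainder: −7x − 2.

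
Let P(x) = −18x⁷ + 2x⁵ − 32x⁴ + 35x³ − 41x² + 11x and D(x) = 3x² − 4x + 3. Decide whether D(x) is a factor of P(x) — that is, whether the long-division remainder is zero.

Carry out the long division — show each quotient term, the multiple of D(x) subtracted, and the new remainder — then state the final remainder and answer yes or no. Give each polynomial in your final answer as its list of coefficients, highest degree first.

R = [-3], so D(x) is not a factor of P(x). no

Step 1: lead(−18x⁷ + 2x⁵ − 32x⁴ + 35x³ − 41x² + 11x) ÷ lead(D) = −18x⁷ ÷ 3x² = −6x⁵. Subtract (−6x⁵)·D = −18x⁷ + 24x⁶ − 18x⁵. Remainder: −24x⁶ + 20x⁵ − 32x⁴ + 35x³ − 41x² + 11x.
Step 2: lead(−24x⁶ + 20x⁵ − 32x⁴ + 35x³ − 41x² + 11x) ÷ lead(D) = −24x⁶ ÷ 3x² = −8x⁴. Subtract (−8x⁴)·D = −24x⁶ + 32x⁵ − 24x⁴. Remainder: −12x⁵ − 8x⁴ + 35x³ − 41x² + 11x.
Step 3: lead(−12x⁵ − 8x⁴ + 35x³ − 41x² + 11x) ÷ lead(D) = −12x⁵ ÷ 3x² = −4x³. Subtract (−4x³)·D = −12x⁵ + 16x⁴ − 12x³. Remainder: −24x⁴ + 47x³ − 41x² + 11x.
Step 4: lead(−24x⁴ + 47x³ − 41x² + 11x) ÷ lead(D) = −24x⁴ ÷ 3x² = −8x². Subtract (−8x²)·D = −24x⁴ + 32x³ − 24x². Remainder: 15x³ − 17x² + 11x.
Step 5: lead(15x³ − 17x² + 11x) ÷ lead(D) = 15x³ ÷ 3x² = 5x. Subtract (5x)·D = 15x³ − 20x² + 15x. Remainder: 3x² − 4x.
Step 6: lead(3x² − 4x) ÷ lead(D) = 3x² ÷ 3x² = 1. Subtract (1)·D = 3x² − 4x + 3. Remainder: −3.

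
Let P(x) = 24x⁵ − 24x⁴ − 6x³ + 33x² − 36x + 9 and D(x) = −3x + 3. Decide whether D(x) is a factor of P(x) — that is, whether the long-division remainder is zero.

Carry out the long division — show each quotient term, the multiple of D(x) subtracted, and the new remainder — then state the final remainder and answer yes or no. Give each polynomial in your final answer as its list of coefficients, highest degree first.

R = [0], so D(x) is a factor of P(x). yes

Step 1: lead(24x⁵ − 24x⁴ − 6x³ + 33x² − 36x + 9) ÷ lead(D) = 24x⁵ ÷ −3x = −8x⁴. Subtract (−8x⁴)·D = 24x⁵ − 24x⁴. Remainder: −6x³ + 33x² − 36x + 9.
Step 2: lead(−6x³ + 33x² − 36x + 9) ÷ lead(D) = −6x³ ÷ −3x = 2x². Subtract (2x²)·D = −6x³ + 6x². Remainder: 27x² − 36x + 9.
Step 3: lead(27x² − 36x + 9) ÷ lead(D) = 27x² ÷ −3x = −9x. Subtract (−9x)·D = 27x² − 27x. Remainder: −9x + 9.
Step 4: lead(−9x + 9) ÷ lead(D) = −9x ÷ −3x = 3. Subtract (3)·D = −9x + 9. Remainder: 0.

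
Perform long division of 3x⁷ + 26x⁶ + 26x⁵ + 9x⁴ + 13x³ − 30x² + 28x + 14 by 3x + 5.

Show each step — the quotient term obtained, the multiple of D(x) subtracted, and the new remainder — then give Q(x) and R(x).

Step 1: lead(3x⁷ + 26x⁶ + 26x⁵ + 9x⁴ + 13x³ − 30x² + 28x + 14) ÷ lead(D) = 3x⁷ ÷ 3x = x⁶. Subtract (x⁶)·D = 3x⁷ + 5x⁶. Remainder: 21x⁶ + 26x⁵ + 9x⁴ + 13x³ − 30x² + 28x + 14.
Step 2: lead(21x⁶ + 26x⁵ + 9x⁴ + 13x³ − 30x² + 28x + 14) ÷ lead(D) = 21x⁶ ÷ 3x = 7x⁵. Subtract (7x⁵)·D = 21x⁶ + 35x⁵. Remainder: −9x⁵ + 9x⁴ + 13x³ − 30x² + 28x + 14.
Step 3: lead(−9x⁵ + 9x⁴ + 13x³ − 30x² + 28x + 14) ÷ lead(D) = −9x⁵ ÷ 3x = −3x⁴. Subtract (−3x⁴)·D = −9x⁵ − 15x⁴. Remainder: 24x⁴ + 13x³ − 30x² + 28x + 14.
Step 4: lead(24x⁴ + 13x³ − 30x² + 28x + 14) ÷ lead(D) = 24x⁴ ÷ 3x = 8x³. Subtract (8x³)·D = 24x⁴ + 40x³. Remainder: −27x³ − 30x² + 28x + 14.
Step 5: lead(−27x³ − 30x² + 28x + 14) ÷ lead(D) = −27x³ ÷ 3x = −9x². Subtract (−9x²)·D = −27x³ − 45x². Remainder: 15x² + 28x + 14.
Step 6: lead(15x² + 28x + 14) ÷ lead(D) = 15x² ÷ 3x = 5x. Subtract (5x)·D = 15x² + 25x. Remainder: 3x + 14.
Step 7: lead(3x + 14) ÷ lead(D) = 3x ÷ 3x = 1. Subtract (1)·D = 3x + 5. Remainder: 9.

Q(x) = x⁶ + 7x⁵ − 3x⁴ + 8x³ − 9x² + 5x + 1; R(x) = 9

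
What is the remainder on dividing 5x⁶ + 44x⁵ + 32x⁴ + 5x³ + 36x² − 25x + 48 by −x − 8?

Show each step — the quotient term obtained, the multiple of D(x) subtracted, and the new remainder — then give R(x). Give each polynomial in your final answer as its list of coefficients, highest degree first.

Step 1: lead(5x⁶ + 44x⁵ + 32x⁴ + 5x³ + 36x² − 25x + 48) ÷ lead(D) = 5x⁶ ÷ −x = −5x⁵. Subtract (−5x⁵)·D = 5x⁶ + 40x⁵. Remainder: 4x⁵ + 32x⁴ + 5x³ + 36x² − 25x + 48.
Step 2: lead(4x⁵ + 32x⁴ + 5x³ + 36x² − 25x + 48) ÷ lead(D) = 4x⁵ ÷ −x = −4x⁴. Subtract (−4x⁴)·D = 4x⁵ + 32x⁴. Remainder: 5x³ + 36x² − 25x + 48.
Step 3: lead(5x³ + 36x² − 25x + 48) ÷ lead(D) = 5x³ ÷ −x = −5x². Subtract (−5x²)·D = 5x³ + 40x². Remainder: −4x² − 25x + 48.
Step 4: lead(−4x² − 25x + 48) ÷ lead(D) = −4x² ÷ −x = 4x. Subtract (4x)·D = −4x² − 32x. Remainder: 7x + 48.
Step 5: lead(7x + 48) ÷ lead(D) = 7x ÷ −x = −7. Subtract (−7)·D = 7x + 56. Remainder: −8.

R = [-8]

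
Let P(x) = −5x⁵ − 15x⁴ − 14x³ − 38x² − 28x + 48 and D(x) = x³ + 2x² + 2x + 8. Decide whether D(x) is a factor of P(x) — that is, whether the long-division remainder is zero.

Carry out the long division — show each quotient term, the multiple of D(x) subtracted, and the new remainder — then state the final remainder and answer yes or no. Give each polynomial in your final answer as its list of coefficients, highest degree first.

R = [0], so D(x) is a factor of P(x). yes

Step 1: lead(−5x⁵ − 15x⁴ − 14x³ − 38x² − 28x + 48) ÷ lead(D) = −5x⁵ ÷ x³ = −5x². Subtract (−5x²)·D = −5x⁵ − 10x⁴ − 10x³ − 40x². Remainder: −5x⁴ − 4x³ + 2x² − 28x + 48.
Step 2: lead(−5x⁴ − 4x³ + 2x² − 28x + 48) ÷ lead(D) = −5x⁴ ÷ x³ = −5x. Subtract (−5x)·D = −5x⁴ − 10x³ − 10x² − 40x. Remainder: 6x³ + 12x² + 12x + 48.
Step 3: lead(6x³ + 12x² + 12x + 48) ÷ lead(D) = 6x³ ÷ x³ = 6. Subtract (6)·D = 6x³ + 12x² + 12x + 48. Remainder: 0.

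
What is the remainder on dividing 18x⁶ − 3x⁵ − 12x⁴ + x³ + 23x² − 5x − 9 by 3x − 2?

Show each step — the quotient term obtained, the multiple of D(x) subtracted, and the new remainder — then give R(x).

R(x) = −3

Step 1: lead(18x⁶ − 3x⁵ − 12x⁴ + x³ + 23x² − 5x − 9) ÷ lead(D) = 18x⁶ ÷ 3x = 6x⁵. Subtract (6x⁵)·D = 18x⁶ − 12x⁵. Remainder: 9x⁵ − 12x⁴ + x³ + 23x² − 5x − 9.
Step 2: lead(9x⁵ − 12x⁴ + x³ + 23x² − 5x − 9) ÷ lead(D) = 9x⁵ ÷ 3x = 3x⁴. Subtract (3x⁴)·D = 9x⁵ − 6x⁴. Remainder: −6x⁴ + x³ + 23x² − 5x − 9.
Step 3: lead(−6x⁴ + x³ + 23x² − 5x − 9) ÷ lead(D) = −6x⁴ ÷ 3x = −2x³. Subtract (−2x³)·D = −6x⁴ + 4x³. Remainder: −3x³ + 23x² − 5x − 9.
Step 4: lead(−3x³ + 23x² − 5x − 9) ÷ lead(D) = −3x³ ÷ 3x = −x². Subtract (−x²)·D = −3x³ + 2x². Remainder: 21x² − 5x − 9.
Step 5: lead(21x² − 5x − 9) ÷ lead(D) = 21x² ÷ 3x = 7x. Subtract (7x)·D = 21x² − 14x. Remainder: 9x − 9.
Step 6: lead(9x − 9) ÷ lead(D) = 9x ÷ 3x = 3. Subtract (3)·D = 9x − 6. Remainder: −3.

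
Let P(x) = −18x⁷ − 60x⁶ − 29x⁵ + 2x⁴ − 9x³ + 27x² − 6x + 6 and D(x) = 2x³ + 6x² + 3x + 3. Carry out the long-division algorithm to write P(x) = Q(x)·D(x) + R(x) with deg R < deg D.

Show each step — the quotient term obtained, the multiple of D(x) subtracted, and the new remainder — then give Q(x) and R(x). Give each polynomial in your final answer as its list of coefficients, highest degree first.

Q = [-9, -3, 8, -5, 3]; R = [-3]

Step 1: lead(−18x⁷ − 60x⁶ − 29x⁵ + 2x⁴ − 9x³ + 27x² − 6x + 6) ÷ lead(D) = −18x⁷ ÷ 2x³ = −9x⁴. Subtract (−9x⁴)·D = −18x⁷ − 54x⁶ − 27x⁵ − 27x⁴. Remainder: −6x⁶ − 2x⁵ + 29x⁴ − 9x³ + 27x² − 6x + 6.
Step 2: lead(−6x⁶ − 2x⁵ + 29x⁴ − 9x³ + 27x² − 6x + 6) ÷ lead(D) = −6x⁶ ÷ 2x³ = −3x³. Subtract (−3x³)·D = −6x⁶ − 18x⁵ − 9x⁴ − 9x³. Remainder: 16x⁵ + 38x⁴ + 27x² − 6x + 6.
Step 3: lead(16x⁵ + 38x⁴ + 27x² − 6x + 6) ÷ lead(D) = 16x⁵ ÷ 2x³ = 8x². Subtract (8x²)·D = 16x⁵ + 48x⁴ + 24x³ + 24x². Remainder: −10x⁴ − 24x³ + 3x² − 6x + 6.
Step 4: lead(−10x⁴ − 24x³ + 3x² − 6x + 6) ÷ lead(D) = −10x⁴ ÷ 2x³ = −5x. Subtract (−5x)·D = −10x⁴ − 30x³ − 15x² − 15x. Remainder: 6x³ + 18x² + 9x + 6.
Step 5: lead(6x³ + 18x² + 9x + 6) ÷ lead(D) = 6x³ ÷ 2x³ = 3. Subtract (3)·D = 6x³ + 18x² + 9x + 9. Remainder: −3.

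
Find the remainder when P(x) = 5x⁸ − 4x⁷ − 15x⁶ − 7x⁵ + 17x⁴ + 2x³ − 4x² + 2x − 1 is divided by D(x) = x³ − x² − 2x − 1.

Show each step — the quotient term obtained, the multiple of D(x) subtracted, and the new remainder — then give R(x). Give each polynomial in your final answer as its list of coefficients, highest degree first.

Step 1: lead(5x⁸ − 4x⁷ − 15x⁶ − 7x⁵ + 17x⁴ + 2x³ − 4x² + 2x − 1) ÷ lead(D) = 5x⁸ ÷ x³ = 5x⁵. Subtract (5x⁵)·D = 5x⁸ − 5x⁷ − 10x⁶ − 5x⁵. Remainder: x⁷ − 5x⁶ − 2x⁵ + 17x⁴ + 2x³ − 4x² + 2x − 1.
Step 2: lead(x⁷ − 5x⁶ − 2x⁵ + 17x⁴ + 2x³ − 4x² + 2x − 1) ÷ lead(D) = x⁷ ÷ x³ = x⁴. Subtract (x⁴)·D = x⁷ − x⁶ − 2x⁵ − x⁴. Remainder: −4x⁶ + 18x⁴ + 2x³ − 4x² + 2x − 1.
Step 3: lead(−4x⁶ + 18x⁴ + 2x³ − 4x² + 2x − 1) ÷ lead(D) = −4x⁶ ÷ x³ = −4x³. Subtract (−4x³)·D = −4x⁶ + 4x⁵ + 8x⁴ + 4x³. Remainder: −4x⁵ + 10x⁴ − 2x³ − 4x² + 2x − 1.
Step 4: lead(−4x⁵ + 10x⁴ − 2x³ − 4x² + 2x − 1) ÷ lead(D) = −4x⁵ ÷ x³ = −4x². Subtract (−4x²)·D = −4x⁵ + 4x⁴ + 8x³ + 4x². Remainder: 6x⁴ − 10x³ − 8x² + 2x − 1.
Step 5: lead(6x⁴ − 10x³ − 8x² + 2x − 1) ÷ lead(D) = 6x⁴ ÷ x³ = 6x. Subtract (6x)·D = 6x⁴ − 6x³ − 12x² − 6x. Remainder: −4x³ + 4x² + 8x − 1.
Step 6: lead(−4x³ + 4x² + 8x − 1) ÷ lead(D) = −4x³ ÷ x³ = −4. Subtract (−4)·D = −4x³ + 4x² + 8x + 4. Remainder: −5.

R = [-5]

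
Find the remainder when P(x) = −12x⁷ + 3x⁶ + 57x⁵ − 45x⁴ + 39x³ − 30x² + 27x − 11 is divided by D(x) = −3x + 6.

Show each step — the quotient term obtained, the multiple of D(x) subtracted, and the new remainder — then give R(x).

Step 1: lead(−12x⁷ + 3x⁶ + 57x⁵ − 45x⁴ + 39x³ − 30x² + 27x − 11) ÷ lead(D) = −12x⁷ ÷ −3x = 4x⁶. Subtract (4x⁶)·D = −12x⁷ + 24x⁶. Remainder: −21x⁶ + 57x⁵ − 45x⁴ + 39x³ − 30x² + 27x − 11.
Step 2: lead(−21x⁶ + 57x⁵ − 45x⁴ + 39x³ − 30x² + 27x − 11) ÷ lead(D) = −21x⁶ ÷ −3x = 7x⁵. Subtract (7x⁵)·D = −21x⁶ + 42x⁵. Remainder: 15x⁵ − 45x⁴ + 39x³ − 30x² + 27x − 11.
Step 3: lead(15x⁵ − 45x⁴ + 39x³ − 30x² + 27x − 11) ÷ lead(D) = 15x⁵ ÷ −3x = −5x⁴. Subtract (−5x⁴)·D = 15x⁵ − 30x⁴. Remainder: −15x⁴ + 39x³ − 30x² + 27x − 11.
Step 4: lead(−15x⁴ + 39x³ − 30x² + 27x − 11) ÷ lead(D) = −15x⁴ ÷ −3x = 5x³. Subtract (5x³)·D = −15x⁴ + 30x³. Remainder: 9x³ − 30x² + 27x − 11.
Step 5: lead(9x³ − 30x² + 27x − 11) ÷ lead(D) = 9x³ ÷ −3x = −3x². Subtract (−3x²)·D = 9x³ − 18x². Remainder: −12x² + 27x − 11.
Step 6: lead(−12x² + 27x − 11) ÷ lead(D) = −12x² ÷ −3x = 4x. Subtract (4x)·D = −12x² + 24x. Remainder: 3x − 11.
Step 7: lead(3x − 11) ÷ lead(D) = 3x ÷ −3x = −1. Subtract (−1)·D = 3x − 6. Remainder: −5.

R(x) = −5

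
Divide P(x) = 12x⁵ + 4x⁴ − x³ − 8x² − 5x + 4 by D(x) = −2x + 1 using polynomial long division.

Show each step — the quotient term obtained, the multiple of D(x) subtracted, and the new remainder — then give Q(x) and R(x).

Step 1: lead(12x⁵ + 4x⁴ − x³ − 8x² − 5x + 4) ÷ lead(D) = 12x⁵ ÷ −2x = −6x⁴. Subtract (−6x⁴)·D = 12x⁵ − 6x⁴. Remainder: 10x⁴ − x³ − 8x² − 5x + 4.
Step 2: lead(10x⁴ − x³ − 8x² − 5x + 4) ÷ lead(D) = 10x⁴ ÷ −2x = −5x³. Subtract (−5x³)·D = 10x⁴ − 5x³. Remainder: 4x³ − 8x² − 5x + 4.
Step 3: lead(4x³ − 8x² − 5x + 4) ÷ lead(D) = 4x³ ÷ −2x = −2x². Subtract (−2x²)·D = 4x³ − 2x². Remainder: −6x² − 5x + 4.
Step 4: lead(−6x² − 5x + 4) ÷ lead(D) = −6x² ÷ −2x = 3x. Subtract (3x)·D = −6x² + 3x. Remainder: −8x + 4.
Step 5: lead(−8x + 4) ÷ lead(D) = −8x ÷ −2x = 4. Subtract (4)·D = −8x + 4. Remainder: 0.

Q(x) = −6x⁴ − 5x³ − 2x² + 3x + 4; R(x) = 0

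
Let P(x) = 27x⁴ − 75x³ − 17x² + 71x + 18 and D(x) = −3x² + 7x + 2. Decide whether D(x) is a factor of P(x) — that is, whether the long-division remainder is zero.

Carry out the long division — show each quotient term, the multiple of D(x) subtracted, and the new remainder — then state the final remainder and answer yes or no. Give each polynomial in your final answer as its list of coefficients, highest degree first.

R = [0], so D(x) is a factor of P(x). yes

Step 1: lead(27x⁴ − 75x³ − 17x² + 71x + 18) ÷ lead(D) = 27x⁴ ÷ −3x² = −9x². Subtract (−9x²)·D = 27x⁴ − 63x³ − 18x². Remainder: −12x³ + x² + 71x + 18.
Step 2: lead(−12x³ + x² + 71x + 18) ÷ lead(D) = −12x³ ÷ −3x² = 4x. Subtract (4x)·D = −12x³ + 28x² + 8x. Remainder: −27x² + 63x + 18.
Step 3: lead(−27x² + 63x + 18) ÷ lead(D) = −27x² ÷ −3x² = 9. Subtract (9)·D = −27x² + 63x + 18. Remainder: 0.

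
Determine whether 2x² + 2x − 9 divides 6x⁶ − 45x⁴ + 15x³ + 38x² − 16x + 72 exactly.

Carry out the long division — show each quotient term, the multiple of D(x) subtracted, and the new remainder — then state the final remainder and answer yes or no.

R(x) = 0, so D(x) is a factor of P(x). yes

Step 1: lead(6x⁶ − 45x⁴ + 15x³ + 38x² − 16x + 72) ÷ lead(D) = 6x⁶ ÷ 2x² = 3x⁴. Subtract (3x⁴)·D = 6x⁶ + 6x⁵ − 27x⁴. Remainder: −6x⁵ − 18x⁴ + 15x³ + 38x² − 16x + 72.
Step 2: lead(−6x⁵ − 18x⁴ + 15x³ + 38x² − 16x + 72) ÷ lead(D) = −6x⁵ ÷ 2x² = −3x³. Subtract (−3x³)·D = −6x⁵ − 6x⁴ + 27x³. Remainder: −12x⁴ − 12x³ + 38x² − 16x + 72.
Step 3: lead(−12x⁴ − 12x³ + 38x² − 16x + 72) ÷ lead(D) = −12x⁴ ÷ 2x² = −6x². Subtract (−6x²)·D = −12x⁴ − 12x³ + 54x². Remainder: −16x² − 16x + 72.
Step 4: lead(−16x² − 16x + 72) ÷ lead(D) = −16x² ÷ 2x² = −8. Subtract (−8)·D = −16x² − 16x + 72. Remainder: 0.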